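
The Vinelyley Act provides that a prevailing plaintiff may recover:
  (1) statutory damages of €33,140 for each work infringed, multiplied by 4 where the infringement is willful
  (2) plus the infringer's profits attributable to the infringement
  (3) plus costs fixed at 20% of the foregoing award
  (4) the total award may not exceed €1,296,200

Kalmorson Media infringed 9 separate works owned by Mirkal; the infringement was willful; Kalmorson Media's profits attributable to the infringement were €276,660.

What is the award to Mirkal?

€1,296,200

Statutory damages: 9 × €33,140 = €298,260
Multiplied by 4: 4 × €298,260 = €1,193,040
Combined award: €1,193,040 + €276,660 = €1,469,700
Costs: 20% of €1,469,700 = €293,940
Award plus costs: €1,469,700 + €293,940 = €1,763,640
Cap at €1,296,200: €1,763,640 exceeds the cap → €1,296,200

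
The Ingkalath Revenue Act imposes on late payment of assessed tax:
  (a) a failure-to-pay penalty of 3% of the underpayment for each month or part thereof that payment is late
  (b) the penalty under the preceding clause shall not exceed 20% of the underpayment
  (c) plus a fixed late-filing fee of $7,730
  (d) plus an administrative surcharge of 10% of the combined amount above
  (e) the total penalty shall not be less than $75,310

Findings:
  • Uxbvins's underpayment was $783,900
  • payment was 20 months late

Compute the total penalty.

Accrued rate: 3% × 20 = 60%, capped at 20% → 20%
Failure-to-pay penalty: 20% of $783,900 = $156,780
Penalty before surcharge: $156,780 + $7,730 = $164,510
Administrative surcharge: 10% of $164,510 = $16,451
Total penalty: $164,510 + $16,451 = $180,961
Minimum $75,310: $180,961 meets the minimum, no increase.

$180,961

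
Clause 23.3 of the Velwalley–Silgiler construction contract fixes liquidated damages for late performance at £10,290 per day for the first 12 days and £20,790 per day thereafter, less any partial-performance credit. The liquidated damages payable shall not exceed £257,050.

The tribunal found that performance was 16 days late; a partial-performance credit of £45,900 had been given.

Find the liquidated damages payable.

£160,740

First 12 days: 12 × £10,290 = £123,480
Remaining days: (16 − 12) × £20,790 = £83,160
Accrued per-day damages: £123,480 + £83,160 = £206,640
Less partial-performance credit: £206,640 − £45,900 = £160,740
Cap at £257,050: £160,740 is within the cap, no reduction.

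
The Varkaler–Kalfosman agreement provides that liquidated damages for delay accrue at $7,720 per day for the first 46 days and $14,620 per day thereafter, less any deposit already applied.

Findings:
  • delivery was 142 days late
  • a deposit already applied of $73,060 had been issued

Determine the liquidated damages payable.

Liquidated damages: $1,685,580

First 46 days: 46 × $7,720 = $355,120
Remaining days: (142 − 46) × $14,620 = $1,403,520
Accrued per-day damages: $355,120 + $1,403,520 = $1,758,640
Less deposit already applied: $1,758,640 − $73,060 = $1,685,580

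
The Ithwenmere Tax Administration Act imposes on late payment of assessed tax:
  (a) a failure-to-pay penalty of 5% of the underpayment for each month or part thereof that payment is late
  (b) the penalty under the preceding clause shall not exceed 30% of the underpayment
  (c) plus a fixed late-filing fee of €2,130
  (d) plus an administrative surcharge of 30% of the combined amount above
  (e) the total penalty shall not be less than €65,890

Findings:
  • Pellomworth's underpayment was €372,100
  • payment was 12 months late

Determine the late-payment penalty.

€147,888

Accrued rate: 5% × 12 = 60%, capped at 30% → 30%
Failure-to-pay penalty: 30% of €372,100 = €111,630
Penalty before surcharge: €111,630 + €2,130 = €113,760
Administrative surcharge: 30% of €113,760 = €34,128
Total penalty: €113,760 + €34,128 = €147,888
Minimum €65,890: €147,888 meets the minimum, no increase.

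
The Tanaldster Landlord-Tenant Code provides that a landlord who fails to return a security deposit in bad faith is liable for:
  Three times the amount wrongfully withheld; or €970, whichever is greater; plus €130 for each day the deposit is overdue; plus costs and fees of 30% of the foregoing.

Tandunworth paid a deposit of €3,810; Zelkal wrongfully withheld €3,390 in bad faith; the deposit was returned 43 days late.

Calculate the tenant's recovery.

€20,488

Trebled: 3 × €3,390 = €10,170
Minimum €970: €10,170 meets the minimum, no increase.
Late-return penalty: 43 × €130 = €5,590
Damages plus late penalty: €10,170 + €5,590 = €15,760
Costs and fees: 30% of €15,760 = €4,728
Total recovery: €15,760 + €4,728 = €20,488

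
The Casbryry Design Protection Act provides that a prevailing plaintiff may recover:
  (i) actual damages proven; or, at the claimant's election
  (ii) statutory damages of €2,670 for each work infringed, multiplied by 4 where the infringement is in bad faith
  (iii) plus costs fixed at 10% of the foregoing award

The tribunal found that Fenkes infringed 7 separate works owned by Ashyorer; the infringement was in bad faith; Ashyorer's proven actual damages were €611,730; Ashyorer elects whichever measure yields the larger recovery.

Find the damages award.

Statutory damages: 7 × €2,670 = €18,690
Multiplied by 4: 4 × €18,690 = €74,760
Greater of actual damages (€611,730) or enhanced statutory damages (€74,760): €611,730
Costs: 10% of €611,730 = €61,173
Award plus costs: €611,730 + €61,173 = €672,903

€672,903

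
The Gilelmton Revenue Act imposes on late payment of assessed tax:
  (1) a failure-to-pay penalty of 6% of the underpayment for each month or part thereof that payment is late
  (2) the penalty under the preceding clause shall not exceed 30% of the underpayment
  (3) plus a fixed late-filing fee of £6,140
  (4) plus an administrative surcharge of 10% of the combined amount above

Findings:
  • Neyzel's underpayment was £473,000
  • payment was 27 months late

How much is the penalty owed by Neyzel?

Penalty: £162,844

Accrued rate: 6% × 27 = 162%, capped at 30% → 30%
Failure-to-pay penalty: 30% of £473,000 = £141,900
Penalty before surcharge: £141,900 + £6,140 = £148,040
Administrative surcharge: 10% of £148,040 = £14,804
Total penalty: £148,040 + £14,804 = £162,844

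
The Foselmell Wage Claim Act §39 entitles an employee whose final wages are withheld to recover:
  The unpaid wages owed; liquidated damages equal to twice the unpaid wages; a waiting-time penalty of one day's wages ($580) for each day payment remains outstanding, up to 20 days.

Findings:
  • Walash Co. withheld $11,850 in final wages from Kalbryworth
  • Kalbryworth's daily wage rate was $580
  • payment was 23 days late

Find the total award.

$47,150

Doubled: 2 × $11,850 = $23,700
Penalty days: min(23, 20) = 20
Waiting-time penalty: 20 × $580 = $11,600
Total award: $11,850 + $23,700 + $11,600 = $47,150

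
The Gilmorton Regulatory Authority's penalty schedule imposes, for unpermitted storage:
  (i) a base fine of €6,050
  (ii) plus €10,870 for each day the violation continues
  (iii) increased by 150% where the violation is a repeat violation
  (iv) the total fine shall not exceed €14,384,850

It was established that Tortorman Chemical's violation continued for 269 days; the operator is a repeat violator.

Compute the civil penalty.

Per-day component: 269 × €10,870 = €2,924,030
Base plus per-day: €6,050 + €2,924,030 = €2,930,080
Enhancement: 150% of €2,930,080 = €4,395,120
Enhanced fine: €2,930,080 + €4,395,120 = €7,325,200
Cap at €14,384,850: €7,325,200 is within the cap, no reduction.

€7,325,200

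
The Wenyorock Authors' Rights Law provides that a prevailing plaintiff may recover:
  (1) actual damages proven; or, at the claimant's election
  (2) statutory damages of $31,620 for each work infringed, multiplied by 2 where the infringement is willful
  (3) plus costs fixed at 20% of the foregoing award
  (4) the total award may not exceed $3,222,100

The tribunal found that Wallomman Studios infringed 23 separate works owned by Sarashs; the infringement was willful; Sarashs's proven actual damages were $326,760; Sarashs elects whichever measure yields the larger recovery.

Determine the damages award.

Award: $1,745,424

Statutory damages: 23 × $31,620 = $727,260
Doubled: 2 × $727,260 = $1,454,520
Greater of actual damages ($326,760) or enhanced statutory damages ($1,454,520): $1,454,520
Costs: 20% of $1,454,520 = $290,904
Award plus costs: $1,454,520 + $290,904 = $1,745,424
Cap at $3,222,100: $1,745,424 is within the cap, no reduction.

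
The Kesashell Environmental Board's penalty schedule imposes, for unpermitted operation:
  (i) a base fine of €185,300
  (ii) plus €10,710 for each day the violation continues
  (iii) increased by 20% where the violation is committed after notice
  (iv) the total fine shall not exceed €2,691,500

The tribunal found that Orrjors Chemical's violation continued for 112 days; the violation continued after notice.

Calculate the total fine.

€1,661,784

Per-day component: 112 × €10,710 = €1,199,520
Base plus per-day: €185,300 + €1,199,520 = €1,384,820
Enhancement: 20% of €1,384,820 = €276,964
Enhanced fine: €1,384,820 + €276,964 = €1,661,784
Cap at €2,691,500: €1,661,784 is within the cap, no reduction.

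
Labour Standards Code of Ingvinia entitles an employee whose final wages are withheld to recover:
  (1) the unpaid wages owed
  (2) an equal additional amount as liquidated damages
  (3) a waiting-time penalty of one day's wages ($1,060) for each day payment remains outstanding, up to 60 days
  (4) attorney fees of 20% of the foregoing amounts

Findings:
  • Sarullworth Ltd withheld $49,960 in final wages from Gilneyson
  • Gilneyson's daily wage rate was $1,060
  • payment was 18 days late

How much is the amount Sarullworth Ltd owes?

Liquidated damages (equal amount): $49,960
Penalty days: min(18, 60) = 18
Waiting-time penalty: 18 × $1,060 = $19,080
Subtotal: $49,960 + $49,960 + $19,080 = $119,000
Attorney fees: 20% of $119,000 = $23,800
Total award: $119,000 + $23,800 = $142,800

$142,800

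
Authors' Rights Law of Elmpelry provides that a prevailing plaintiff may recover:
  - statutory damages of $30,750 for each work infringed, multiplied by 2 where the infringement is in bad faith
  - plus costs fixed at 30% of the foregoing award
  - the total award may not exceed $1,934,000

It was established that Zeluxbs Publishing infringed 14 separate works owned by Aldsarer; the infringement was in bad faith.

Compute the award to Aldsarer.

Statutory damages: 14 × $30,750 = $430,500
Doubled: 2 × $430,500 = $861,000
Costs: 30% of $861,000 = $258,300
Award plus costs: $861,000 + $258,300 = $1,119,300
Cap at $1,934,000: $1,119,300 is within the cap, no reduction.

$1,119,300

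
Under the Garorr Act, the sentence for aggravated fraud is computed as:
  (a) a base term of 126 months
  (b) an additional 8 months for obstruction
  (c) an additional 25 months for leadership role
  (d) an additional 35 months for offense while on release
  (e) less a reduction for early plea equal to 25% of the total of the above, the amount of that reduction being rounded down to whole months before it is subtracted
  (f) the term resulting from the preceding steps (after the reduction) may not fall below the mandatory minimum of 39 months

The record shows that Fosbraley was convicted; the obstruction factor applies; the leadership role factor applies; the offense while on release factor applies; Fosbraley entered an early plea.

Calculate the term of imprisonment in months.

146 months

Obstruction enhancement: +8 months
Leadership role enhancement: +25 months
Offense while on release enhancement: +35 months
Adjusted term: 126 months + 8 months + 25 months + 35 months = 194 months
Early plea reduction: 25% of 194 months = 48 months (rounded down)
After reduction: 194 − 48 = 146 months
Minimum 39 months: 146 months meets the minimum, no increase.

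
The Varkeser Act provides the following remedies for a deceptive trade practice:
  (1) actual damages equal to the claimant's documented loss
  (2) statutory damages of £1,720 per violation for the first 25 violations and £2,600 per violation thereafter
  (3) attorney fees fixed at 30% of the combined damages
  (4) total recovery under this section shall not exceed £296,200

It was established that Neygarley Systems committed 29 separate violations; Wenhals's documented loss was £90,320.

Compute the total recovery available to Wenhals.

First 25 violations: 25 × £1,720 = £43,000
Remaining violations: (29 − 25) × £2,600 = £10,400
Statutory damages: £43,000 + £10,400 = £53,400
Combined damages: £90,320 + £53,400 = £143,720
Attorney fees: 30% of £143,720 = £43,116
Total before cap: £143,720 + £43,116 = £186,836
Cap at £296,200: £186,836 is within the cap, no reduction.

£186,836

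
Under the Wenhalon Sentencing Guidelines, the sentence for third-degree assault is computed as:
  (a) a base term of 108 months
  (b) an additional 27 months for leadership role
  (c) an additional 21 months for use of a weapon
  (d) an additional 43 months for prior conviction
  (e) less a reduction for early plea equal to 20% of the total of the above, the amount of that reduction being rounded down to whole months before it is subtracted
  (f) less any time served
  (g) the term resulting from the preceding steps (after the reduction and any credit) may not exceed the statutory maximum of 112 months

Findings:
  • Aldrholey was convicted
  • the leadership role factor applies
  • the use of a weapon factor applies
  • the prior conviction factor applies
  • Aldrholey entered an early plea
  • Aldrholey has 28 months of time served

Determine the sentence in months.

Leadership role enhancement: +27 months
Use of a weapon enhancement: +21 months
Prior conviction enhancement: +43 months
Adjusted term: 108 months + 27 months + 21 months + 43 months = 199 months
Early plea reduction: 20% of 199 months = 39 months (rounded down)
After reduction: 199 − 39 = 160 months
Less time served: 160 months − 28 months = 132 months
Cap at 112 months: 132 months exceeds the cap → 112 months

Sentence: 112 months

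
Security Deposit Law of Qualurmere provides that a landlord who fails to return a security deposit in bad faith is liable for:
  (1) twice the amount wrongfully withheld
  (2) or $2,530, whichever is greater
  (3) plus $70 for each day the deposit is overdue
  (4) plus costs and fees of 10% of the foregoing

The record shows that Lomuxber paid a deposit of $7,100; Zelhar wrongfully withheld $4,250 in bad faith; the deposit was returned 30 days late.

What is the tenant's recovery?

$11,660

Doubled: 2 × $4,250 = $8,500
Minimum $2,530: $8,500 meets the minimum, no increase.
Late-return penalty: 30 × $70 = $2,100
Damages plus late penalty: $8,500 + $2,100 = $10,600
Costs and fees: 10% of $10,600 = $1,060
Total recovery: $10,600 + $1,060 = $11,660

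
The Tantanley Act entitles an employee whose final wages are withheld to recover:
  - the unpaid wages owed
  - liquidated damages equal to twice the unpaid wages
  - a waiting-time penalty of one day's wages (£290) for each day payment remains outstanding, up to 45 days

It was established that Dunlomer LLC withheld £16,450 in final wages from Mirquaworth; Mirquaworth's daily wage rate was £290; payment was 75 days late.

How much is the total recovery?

Doubled: 2 × £16,450 = £32,900
Penalty days: min(75, 45) = 45
Waiting-time penalty: 45 × £290 = £13,050
Total award: £16,450 + £32,900 + £13,050 = £62,400

£62,400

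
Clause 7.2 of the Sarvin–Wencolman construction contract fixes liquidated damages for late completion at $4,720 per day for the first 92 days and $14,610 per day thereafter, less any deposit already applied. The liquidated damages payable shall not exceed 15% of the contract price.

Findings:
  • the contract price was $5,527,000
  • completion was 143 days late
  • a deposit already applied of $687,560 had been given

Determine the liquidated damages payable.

Liquidated damages: $491,790

First 92 days: 92 × $4,720 = $434,240
Remaining days: (143 − 92) × $14,610 = $745,110
Accrued per-day damages: $434,240 + $745,110 = $1,179,350
Less deposit already applied: $1,179,350 − $687,560 = $491,790
Cap: 15% of $5,527,000 = $829,050
Cap at $829,050: $491,790 is within the cap, no reduction.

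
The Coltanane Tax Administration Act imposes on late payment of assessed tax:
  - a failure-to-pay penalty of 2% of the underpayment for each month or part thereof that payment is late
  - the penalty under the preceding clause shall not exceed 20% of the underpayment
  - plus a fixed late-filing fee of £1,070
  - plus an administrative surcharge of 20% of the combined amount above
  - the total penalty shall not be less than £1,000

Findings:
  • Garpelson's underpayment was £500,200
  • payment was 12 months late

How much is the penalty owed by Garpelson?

Penalty: £121,332

Accrued rate: 2% × 12 = 24%, capped at 20% → 20%
Failure-to-pay penalty: 20% of £500,200 = £100,040
Penalty before surcharge: £100,040 + £1,070 = £101,110
Administrative surcharge: 20% of £101,110 = £20,222
Total penalty: £101,110 + £20,222 = £121,332
Minimum £1,000: £121,332 meets the minimum, no increase.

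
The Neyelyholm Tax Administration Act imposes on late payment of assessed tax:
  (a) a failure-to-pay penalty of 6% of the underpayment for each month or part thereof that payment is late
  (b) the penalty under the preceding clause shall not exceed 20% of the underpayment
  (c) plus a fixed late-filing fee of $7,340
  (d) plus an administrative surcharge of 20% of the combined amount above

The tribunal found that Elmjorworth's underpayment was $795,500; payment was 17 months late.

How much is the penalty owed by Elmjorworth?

Accrued rate: 6% × 17 = 102%, capped at 20% → 20%
Failure-to-pay penalty: 20% of $795,500 = $159,100
Penalty before surcharge: $159,100 + $7,340 = $166,440
Administrative surcharge: 20% of $166,440 = $33,288
Total penalty: $166,440 + $33,288 = $199,728

$199,728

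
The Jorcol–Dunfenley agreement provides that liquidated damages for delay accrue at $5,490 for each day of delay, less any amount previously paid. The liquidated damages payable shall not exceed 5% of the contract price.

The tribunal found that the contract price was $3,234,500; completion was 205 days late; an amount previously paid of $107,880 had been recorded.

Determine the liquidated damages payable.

Per-day damages: 205 × $5,490 = $1,125,450
Less amount previously paid: $1,125,450 − $107,880 = $1,017,570
Cap: 5% of $3,234,500 = $161,725
Cap at $161,725: $1,017,570 exceeds the cap → $161,725

Liquidated damages: $161,725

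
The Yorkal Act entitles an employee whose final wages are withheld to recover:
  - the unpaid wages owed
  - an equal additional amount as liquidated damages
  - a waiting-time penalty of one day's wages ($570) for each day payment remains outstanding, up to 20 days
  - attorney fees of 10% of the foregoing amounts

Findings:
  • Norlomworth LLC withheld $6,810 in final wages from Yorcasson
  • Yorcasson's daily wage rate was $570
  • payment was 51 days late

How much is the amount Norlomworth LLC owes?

$27,522

Liquidated damages (equal amount): $6,810
Penalty days: min(51, 20) = 20
Waiting-time penalty: 20 × $570 = $11,400
Subtotal: $6,810 + $6,810 + $11,400 = $25,020
Attorney fees: 10% of $25,020 = $2,502
Total award: $25,020 + $2,502 = $27,522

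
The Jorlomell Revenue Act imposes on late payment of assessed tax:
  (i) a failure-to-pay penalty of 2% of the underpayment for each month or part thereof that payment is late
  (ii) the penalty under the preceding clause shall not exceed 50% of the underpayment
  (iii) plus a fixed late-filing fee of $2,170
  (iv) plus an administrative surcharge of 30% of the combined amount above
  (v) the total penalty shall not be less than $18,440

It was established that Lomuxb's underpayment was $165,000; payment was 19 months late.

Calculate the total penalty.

$84,331

Accrued rate: 2% × 19 = 38%, capped at 50% → 38%
Failure-to-pay penalty: 38% of $165,000 = $62,700
Penalty before surcharge: $62,700 + $2,170 = $64,870
Administrative surcharge: 30% of $64,870 = $19,461
Total penalty: $64,870 + $19,461 = $84,331
Minimum $18,440: $84,331 meets the minimum, no increase.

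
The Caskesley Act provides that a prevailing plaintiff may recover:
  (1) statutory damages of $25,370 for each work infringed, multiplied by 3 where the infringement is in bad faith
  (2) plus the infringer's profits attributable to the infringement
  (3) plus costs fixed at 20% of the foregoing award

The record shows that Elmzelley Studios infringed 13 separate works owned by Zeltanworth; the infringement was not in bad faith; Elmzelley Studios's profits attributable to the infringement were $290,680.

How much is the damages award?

Statutory damages: 13 × $25,370 = $329,810
Infringement not in bad faith: no ×3 enhancement.
Combined award: $329,810 + $290,680 = $620,490
Costs: 20% of $620,490 = $124,098
Award plus costs: $620,490 + $124,098 = $744,588

$744,588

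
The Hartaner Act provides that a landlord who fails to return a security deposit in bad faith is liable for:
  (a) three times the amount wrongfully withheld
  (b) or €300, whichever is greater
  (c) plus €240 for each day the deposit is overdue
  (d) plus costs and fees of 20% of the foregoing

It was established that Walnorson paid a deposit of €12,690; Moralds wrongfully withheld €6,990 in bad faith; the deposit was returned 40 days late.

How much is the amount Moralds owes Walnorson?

Trebled: 3 × €6,990 = €20,970
Minimum €300: €20,970 meets the minimum, no increase.
Late-return penalty: 40 × €240 = €9,600
Damages plus late penalty: €20,970 + €9,600 = €30,570
Costs and fees: 20% of €30,570 = €6,114
Total recovery: €30,570 + €6,114 = €36,684

€36,684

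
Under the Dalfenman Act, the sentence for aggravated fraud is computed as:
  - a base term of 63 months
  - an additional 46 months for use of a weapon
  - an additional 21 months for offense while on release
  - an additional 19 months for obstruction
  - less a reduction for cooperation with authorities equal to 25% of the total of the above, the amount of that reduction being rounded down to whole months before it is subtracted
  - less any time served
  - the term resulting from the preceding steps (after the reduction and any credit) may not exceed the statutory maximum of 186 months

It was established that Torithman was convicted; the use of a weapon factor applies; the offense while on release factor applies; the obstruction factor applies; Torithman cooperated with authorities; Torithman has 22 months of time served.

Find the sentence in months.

90 months

Use of a weapon enhancement: +46 months
Offense while on release enhancement: +21 months
Obstruction enhancement: +19 months
Adjusted term: 63 months + 46 months + 21 months + 19 months = 149 months
Cooperation with authorities reduction: 25% of 149 months = 37 months (rounded down)
After reduction: 149 − 37 = 112 months
Less time served: 112 months − 22 months = 90 months
Cap at 186 months: 90 months is within the cap, no reduction.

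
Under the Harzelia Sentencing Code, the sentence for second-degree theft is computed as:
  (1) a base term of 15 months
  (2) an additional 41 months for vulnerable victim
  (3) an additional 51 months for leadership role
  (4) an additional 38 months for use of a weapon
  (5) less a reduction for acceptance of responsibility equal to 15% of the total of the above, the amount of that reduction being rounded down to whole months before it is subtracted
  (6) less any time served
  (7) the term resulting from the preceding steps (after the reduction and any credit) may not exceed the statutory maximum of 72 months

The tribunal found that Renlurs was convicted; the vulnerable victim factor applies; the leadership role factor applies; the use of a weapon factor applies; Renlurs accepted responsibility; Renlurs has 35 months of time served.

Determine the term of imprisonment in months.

72 months

Vulnerable victim enhancement: +41 months
Leadership role enhancement: +51 months
Use of a weapon enhancement: +38 months
Adjusted term: 15 months + 41 months + 51 months + 38 months = 145 months
Acceptance of responsibility reduction: 15% of 145 months = 21 months (rounded down)
After reduction: 145 − 21 = 124 months
Less time served: 124 months − 35 months = 89 months
Cap at 72 months: 89 months exceeds the cap → 72 months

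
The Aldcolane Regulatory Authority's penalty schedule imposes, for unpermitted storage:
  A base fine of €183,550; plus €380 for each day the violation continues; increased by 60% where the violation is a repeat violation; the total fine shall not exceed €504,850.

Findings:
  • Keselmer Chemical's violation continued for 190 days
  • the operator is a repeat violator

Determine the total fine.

€409,200

Per-day component: 190 × €380 = €72,200
Base plus per-day: €183,550 + €72,200 = €255,750
Enhancement: 60% of €255,750 = €153,450
Enhanced fine: €255,750 + €153,450 = €409,200
Cap at €504,850: €409,200 is within the cap, no reduction.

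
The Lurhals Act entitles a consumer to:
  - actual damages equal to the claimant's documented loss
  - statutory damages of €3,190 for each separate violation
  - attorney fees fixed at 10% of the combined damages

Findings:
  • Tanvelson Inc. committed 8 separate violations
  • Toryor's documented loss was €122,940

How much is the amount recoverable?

Statutory damages: 8 × €3,190 = €25,520
Combined damages: €122,940 + €25,520 = €148,460
Attorney fees: 10% of €148,460 = €14,846
Total recovery: €148,460 + €14,846 = €163,306

€163,306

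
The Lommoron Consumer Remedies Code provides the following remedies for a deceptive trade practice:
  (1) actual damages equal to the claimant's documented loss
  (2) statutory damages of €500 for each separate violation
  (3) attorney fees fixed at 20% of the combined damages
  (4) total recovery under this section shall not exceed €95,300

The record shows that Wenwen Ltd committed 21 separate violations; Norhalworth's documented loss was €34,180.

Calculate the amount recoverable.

Statutory damages: 21 × €500 = €10,500
Combined damages: €34,180 + €10,500 = €44,680
Attorney fees: 20% of €44,680 = €8,936
Total before cap: €44,680 + €8,936 = €53,616
Cap at €95,300: €53,616 is within the cap, no reduction.

€53,616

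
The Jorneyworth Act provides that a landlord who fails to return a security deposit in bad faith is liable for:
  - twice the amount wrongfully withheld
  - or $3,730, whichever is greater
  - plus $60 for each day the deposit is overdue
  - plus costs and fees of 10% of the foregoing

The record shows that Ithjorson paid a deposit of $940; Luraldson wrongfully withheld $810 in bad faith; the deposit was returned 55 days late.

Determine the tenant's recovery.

$7,733

Doubled: 2 × $810 = $1,620
Minimum $3,730: $1,620 is below the minimum → $3,730
Late-return penalty: 55 × $60 = $3,300
Damages plus late penalty: $3,730 + $3,300 = $7,030
Costs and fees: 10% of $7,030 = $703
Total recovery: $7,030 + $703 = $7,733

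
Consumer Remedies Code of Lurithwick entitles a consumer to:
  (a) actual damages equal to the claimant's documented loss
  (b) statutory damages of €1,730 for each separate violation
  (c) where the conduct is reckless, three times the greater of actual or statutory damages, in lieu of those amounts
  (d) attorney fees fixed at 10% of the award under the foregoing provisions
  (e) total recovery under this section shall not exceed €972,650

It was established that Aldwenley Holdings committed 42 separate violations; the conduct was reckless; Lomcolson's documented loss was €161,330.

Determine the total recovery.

€532,389

Statutory damages: 42 × €1,730 = €72,660
Greater of actual damages (€161,330) or statutory damages (€72,660): €161,330
Trebled: 3 × €161,330 = €483,990
Attorney fees: 10% of €483,990 = €48,399
Total before cap: €483,990 + €48,399 = €532,389
Cap at €972,650: €532,389 is within the cap, no reduction.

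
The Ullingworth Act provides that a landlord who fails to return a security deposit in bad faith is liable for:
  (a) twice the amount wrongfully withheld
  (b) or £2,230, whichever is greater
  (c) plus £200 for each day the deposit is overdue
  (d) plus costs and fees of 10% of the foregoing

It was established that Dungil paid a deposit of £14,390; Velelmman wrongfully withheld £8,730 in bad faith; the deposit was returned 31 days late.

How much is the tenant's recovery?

Doubled: 2 × £8,730 = £17,460
Minimum £2,230: £17,460 meets the minimum, no increase.
Late-return penalty: 31 × £200 = £6,200
Damages plus late penalty: £17,460 + £6,200 = £23,660
Costs and fees: 10% of £23,660 = £2,366
Total recovery: £23,660 + £2,366 = £26,026

£26,026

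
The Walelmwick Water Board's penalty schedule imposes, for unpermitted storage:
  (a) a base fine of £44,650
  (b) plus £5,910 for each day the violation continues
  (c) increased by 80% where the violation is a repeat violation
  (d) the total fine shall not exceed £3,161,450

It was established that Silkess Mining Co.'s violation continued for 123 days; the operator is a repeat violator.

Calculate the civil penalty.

Per-day component: 123 × £5,910 = £726,930
Base plus per-day: £44,650 + £726,930 = £771,580
Enhancement: 80% of £771,580 = £617,264
Enhanced fine: £771,580 + £617,264 = £1,388,844
Cap at £3,161,450: £1,388,844 is within the cap, no reduction.

£1,388,844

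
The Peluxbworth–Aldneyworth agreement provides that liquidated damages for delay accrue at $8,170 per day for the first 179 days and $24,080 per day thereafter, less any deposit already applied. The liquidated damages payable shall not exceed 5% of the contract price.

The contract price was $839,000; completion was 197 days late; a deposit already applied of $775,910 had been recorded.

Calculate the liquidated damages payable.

$41,950

First 179 days: 179 × $8,170 = $1,462,430
Remaining days: (197 − 179) × $24,080 = $433,440
Accrued per-day damages: $1,462,430 + $433,440 = $1,895,870
Less deposit already applied: $1,895,870 − $775,910 = $1,119,960
Cap: 5% of $839,000 = $41,950
Cap at $41,950: $1,119,960 exceeds the cap → $41,950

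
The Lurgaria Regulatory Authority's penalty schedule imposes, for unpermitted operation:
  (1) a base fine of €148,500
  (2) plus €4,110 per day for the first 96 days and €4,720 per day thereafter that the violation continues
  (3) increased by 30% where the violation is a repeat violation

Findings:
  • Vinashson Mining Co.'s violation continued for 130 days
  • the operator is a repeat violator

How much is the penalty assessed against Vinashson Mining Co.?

€914,602

First 96 days: 96 × €4,110 = €394,560
Remaining days: (130 − 96) × €4,720 = €160,480
Per-day component: €394,560 + €160,480 = €555,040
Base plus per-day: €148,500 + €555,040 = €703,540
Enhancement: 30% of €703,540 = €211,062
Enhanced fine: €703,540 + €211,062 = €914,602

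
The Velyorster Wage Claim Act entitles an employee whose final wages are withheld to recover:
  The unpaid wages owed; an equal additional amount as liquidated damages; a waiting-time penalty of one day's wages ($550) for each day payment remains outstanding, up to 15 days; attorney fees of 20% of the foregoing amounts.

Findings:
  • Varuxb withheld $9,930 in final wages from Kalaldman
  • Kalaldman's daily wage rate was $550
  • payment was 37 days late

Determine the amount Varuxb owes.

$33,732

Liquidated damages (equal amount): $9,930
Penalty days: min(37, 15) = 15
Waiting-time penalty: 15 × $550 = $8,250
Subtotal: $9,930 + $9,930 + $8,250 = $28,110
Attorney fees: 20% of $28,110 = $5,622
Total award: $28,110 + $5,622 = $33,732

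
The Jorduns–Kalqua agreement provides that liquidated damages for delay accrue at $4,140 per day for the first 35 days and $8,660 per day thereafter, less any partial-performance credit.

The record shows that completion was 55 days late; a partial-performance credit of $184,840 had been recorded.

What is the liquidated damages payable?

First 35 days: 35 × $4,140 = $144,900
Remaining days: (55 − 35) × $8,660 = $173,200
Accrued per-day damages: $144,900 + $173,200 = $318,100
Less partial-performance credit: $318,100 − $184,840 = $133,260

$133,260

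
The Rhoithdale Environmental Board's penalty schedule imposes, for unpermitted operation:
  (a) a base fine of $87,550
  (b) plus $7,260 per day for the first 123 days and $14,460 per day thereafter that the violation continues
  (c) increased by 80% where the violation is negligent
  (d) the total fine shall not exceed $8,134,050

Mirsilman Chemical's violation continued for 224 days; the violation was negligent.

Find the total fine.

First 123 days: 123 × $7,260 = $892,980
Remaining days: (224 − 123) × $14,460 = $1,460,460
Per-day component: $892,980 + $1,460,460 = $2,353,440
Base plus per-day: $87,550 + $2,353,440 = $2,440,990
Enhancement: 80% of $2,440,990 = $1,952,792
Enhanced fine: $2,440,990 + $1,952,792 = $4,393,782
Cap at $8,134,050: $4,393,782 is within the cap, no reduction.

$4,393,782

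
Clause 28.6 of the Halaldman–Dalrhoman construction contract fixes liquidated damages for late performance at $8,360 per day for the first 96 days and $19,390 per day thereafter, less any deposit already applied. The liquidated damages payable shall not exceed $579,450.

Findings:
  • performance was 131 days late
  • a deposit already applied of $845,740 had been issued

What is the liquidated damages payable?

First 96 days: 96 × $8,360 = $802,560
Remaining days: (131 − 96) × $19,390 = $678,650
Accrued per-day damages: $802,560 + $678,650 = $1,481,210
Less deposit already applied: $1,481,210 − $845,740 = $635,470
Cap at $579,450: $635,470 exceeds the cap → $579,450

$579,450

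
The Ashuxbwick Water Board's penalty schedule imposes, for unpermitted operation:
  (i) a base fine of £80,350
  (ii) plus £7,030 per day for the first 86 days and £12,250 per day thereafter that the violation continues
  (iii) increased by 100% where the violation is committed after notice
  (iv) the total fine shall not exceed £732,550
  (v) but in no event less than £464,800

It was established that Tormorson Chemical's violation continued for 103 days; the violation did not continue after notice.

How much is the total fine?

£732,550

First 86 days: 86 × £7,030 = £604,580
Remaining days: (103 − 86) × £12,250 = £208,250
Per-day component: £604,580 + £208,250 = £812,830
Base plus per-day: £80,350 + £812,830 = £893,180
The violation did not continue after notice: no 100% increase.
Cap at £732,550: £893,180 exceeds the cap → £732,550
Minimum £464,800: £732,550 meets the minimum, no increase.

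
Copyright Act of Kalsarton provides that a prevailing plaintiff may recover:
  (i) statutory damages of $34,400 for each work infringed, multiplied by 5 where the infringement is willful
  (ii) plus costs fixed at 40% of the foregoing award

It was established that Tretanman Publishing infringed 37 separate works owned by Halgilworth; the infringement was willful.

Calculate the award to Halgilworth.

Statutory damages: 37 × $34,400 = $1,272,800
Multiplied by 5: 5 × $1,272,800 = $6,364,000
Costs: 40% of $6,364,000 = $2,545,600
Award plus costs: $6,364,000 + $2,545,600 = $8,909,600

Award: $8,909,600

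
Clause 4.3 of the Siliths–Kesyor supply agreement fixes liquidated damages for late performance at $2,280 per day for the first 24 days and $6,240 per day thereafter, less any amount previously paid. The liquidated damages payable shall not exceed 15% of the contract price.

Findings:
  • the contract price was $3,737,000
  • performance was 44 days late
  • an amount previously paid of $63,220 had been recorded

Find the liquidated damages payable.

$116,300

First 24 days: 24 × $2,280 = $54,720
Remaining days: (44 − 24) × $6,240 = $124,800
Accrued per-day damages: $54,720 + $124,800 = $179,520
Less amount previously paid: $179,520 − $63,220 = $116,300
Cap: 15% of $3,737,000 = $560,550
Cap at $560,550: $116,300 is within the cap, no reduction.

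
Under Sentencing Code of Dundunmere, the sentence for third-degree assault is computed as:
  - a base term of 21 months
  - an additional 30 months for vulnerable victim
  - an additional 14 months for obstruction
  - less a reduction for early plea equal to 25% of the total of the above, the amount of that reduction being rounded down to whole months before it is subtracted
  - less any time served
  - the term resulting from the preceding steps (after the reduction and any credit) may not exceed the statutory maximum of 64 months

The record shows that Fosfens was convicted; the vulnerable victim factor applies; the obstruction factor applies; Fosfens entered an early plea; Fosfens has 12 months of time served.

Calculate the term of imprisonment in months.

Vulnerable victim enhancement: +30 months
Obstruction enhancement: +14 months
Adjusted term: 21 months + 30 months + 14 months = 65 months
Early plea reduction: 25% of 65 months = 16 months (rounded down)
After reduction: 65 − 16 = 49 months
Less time served: 49 months − 12 months = 37 months
Cap at 64 months: 37 months is within the cap, no reduction.

37 months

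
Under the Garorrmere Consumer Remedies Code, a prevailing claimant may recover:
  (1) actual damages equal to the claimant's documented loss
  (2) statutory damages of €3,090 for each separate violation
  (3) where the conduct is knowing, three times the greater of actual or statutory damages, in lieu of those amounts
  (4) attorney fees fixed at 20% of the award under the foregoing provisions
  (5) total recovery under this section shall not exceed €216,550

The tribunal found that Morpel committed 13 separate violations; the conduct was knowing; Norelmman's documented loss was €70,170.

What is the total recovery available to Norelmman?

€216,550

Statutory damages: 13 × €3,090 = €40,170
Greater of actual damages (€70,170) or statutory damages (€40,170): €70,170
Trebled: 3 × €70,170 = €210,510
Attorney fees: 20% of €210,510 = €42,102
Total before cap: €210,510 + €42,102 = €252,612
Cap at €216,550: €252,612 exceeds the cap → €216,550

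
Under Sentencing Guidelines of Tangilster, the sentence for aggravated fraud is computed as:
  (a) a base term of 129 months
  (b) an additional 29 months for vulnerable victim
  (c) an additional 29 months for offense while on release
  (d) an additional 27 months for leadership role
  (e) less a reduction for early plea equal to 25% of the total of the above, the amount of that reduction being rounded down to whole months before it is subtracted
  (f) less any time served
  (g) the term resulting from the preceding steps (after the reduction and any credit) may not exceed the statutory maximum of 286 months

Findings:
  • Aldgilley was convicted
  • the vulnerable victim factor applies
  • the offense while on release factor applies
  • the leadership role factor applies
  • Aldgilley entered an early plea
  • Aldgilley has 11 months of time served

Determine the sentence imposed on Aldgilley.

Vulnerable victim enhancement: +29 months
Offense while on release enhancement: +29 months
Leadership role enhancement: +27 months
Adjusted term: 129 months + 29 months + 29 months + 27 months = 214 months
Early plea reduction: 25% of 214 months = 53 months (rounded down)
After reduction: 214 − 53 = 161 months
Less time served: 161 months − 11 months = 150 months
Cap at 286 months: 150 months is within the cap, no reduction.

150 months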